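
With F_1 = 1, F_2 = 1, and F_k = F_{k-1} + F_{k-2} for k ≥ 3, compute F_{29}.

Iterating the recurrence up to F_{22} = 17711 and F_{21} = 10946:
F_{23} = F_{22} + F_{21} = 17711 + 10946 = 28657
F_{24} = F_{23} + F_{22} = 28657 + 17711 = 46368
F_{25} = F_{24} + F_{23} = 46368 + 28657 = 75025
F_{26} = F_{25} + F_{24} = 75025 + 46368 = 121393
F_{27} = F_{26} + F_{25} = 121393 + 75025 = 196418
F_{28} = F_{27} + F_{26} = 196418 + 121393 = 317811
F_{29} = F_{28} + F_{27} = 317811 + 196418 = 514229

514229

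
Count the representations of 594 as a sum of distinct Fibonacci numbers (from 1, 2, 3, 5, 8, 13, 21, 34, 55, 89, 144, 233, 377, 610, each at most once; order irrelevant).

594 = 377+144+55+13+5 = 377+144+55+13+3+2 = 377+144+34+21+13+5 = … (9 more), for 12 in all.

12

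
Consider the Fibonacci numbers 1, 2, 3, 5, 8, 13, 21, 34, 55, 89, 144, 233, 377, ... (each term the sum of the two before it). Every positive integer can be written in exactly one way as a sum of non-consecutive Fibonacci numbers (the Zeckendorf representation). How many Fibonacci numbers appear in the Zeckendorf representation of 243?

3

subtract 233 from 243: 10 remains
subtract 8 from 10: 2 remains
subtract 2 from 2: 0 remains
243 = 233 + 8 + 2, which has 3 terms.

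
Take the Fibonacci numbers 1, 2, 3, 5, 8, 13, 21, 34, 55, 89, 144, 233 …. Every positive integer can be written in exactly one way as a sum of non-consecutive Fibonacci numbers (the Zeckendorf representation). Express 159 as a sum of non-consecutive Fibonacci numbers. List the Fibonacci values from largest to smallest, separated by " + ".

144 + 13 + 2

take 144 (≤ 159); 159 − 144 = 15
take 13 (≤ 15); 15 − 13 = 2
take 2 (≤ 2); 2 − 2 = 0
So 159 = 144 + 13 + 2, with no two terms consecutive in the sequence.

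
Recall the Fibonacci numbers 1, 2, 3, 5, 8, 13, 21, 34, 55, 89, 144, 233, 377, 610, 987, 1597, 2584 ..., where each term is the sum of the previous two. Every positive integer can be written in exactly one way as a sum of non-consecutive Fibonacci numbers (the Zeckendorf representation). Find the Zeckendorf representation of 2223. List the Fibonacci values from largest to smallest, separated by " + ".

1597 + 610 + 13 + 3

take 1597 (≤ 2223); 2223 − 1597 = 626
take 610 (≤ 626); 626 − 610 = 16
take 13 (≤ 16); 16 − 13 = 3
take 3 (≤ 3); 3 − 3 = 0
So 2223 = 1597 + 610 + 13 + 3, with no two terms consecutive in the sequence.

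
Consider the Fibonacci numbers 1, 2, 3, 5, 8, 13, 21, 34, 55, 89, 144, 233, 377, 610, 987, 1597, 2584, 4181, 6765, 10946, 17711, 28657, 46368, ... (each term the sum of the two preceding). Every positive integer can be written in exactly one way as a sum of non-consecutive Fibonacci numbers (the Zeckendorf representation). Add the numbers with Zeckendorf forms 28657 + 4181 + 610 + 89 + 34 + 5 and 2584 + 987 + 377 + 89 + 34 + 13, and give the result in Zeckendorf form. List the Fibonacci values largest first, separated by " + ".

The two numbers are 33576 and 4084, so their sum is 37660.
Repeatedly subtract the largest Fibonacci number that fits:
subtract 28657 from 37660: 9003 remains
subtract 6765 from 9003: 2238 remains
subtract 1597 from 2238: 641 remains
subtract 610 from 641: 31 remains
subtract 21 from 31: 10 remains
subtract 8 from 10: 2 remains
subtract 2 from 2: 0 remains

28657 + 6765 + 1597 + 610 + 21 + 8 + 2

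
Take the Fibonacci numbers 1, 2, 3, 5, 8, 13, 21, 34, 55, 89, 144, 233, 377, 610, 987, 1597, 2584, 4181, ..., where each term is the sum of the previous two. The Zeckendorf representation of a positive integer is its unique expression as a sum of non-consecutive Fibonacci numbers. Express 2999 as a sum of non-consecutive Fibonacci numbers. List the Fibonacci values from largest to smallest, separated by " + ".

2999 − 2584 = 415
415 − 377 = 38
38 − 34 = 4
4 − 3 = 1
1 − 1 = 0
So 2999 = 2584 + 377 + 34 + 3 + 1, with no two terms consecutive in the sequence.

2584 + 377 + 34 + 3 + 1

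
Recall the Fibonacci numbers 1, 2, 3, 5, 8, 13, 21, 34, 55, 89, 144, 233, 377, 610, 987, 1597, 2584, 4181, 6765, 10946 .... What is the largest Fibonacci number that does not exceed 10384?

6765 ≤ 10384 < 10946, so the largest Fibonacci number not exceeding 10384 is 6765.

6765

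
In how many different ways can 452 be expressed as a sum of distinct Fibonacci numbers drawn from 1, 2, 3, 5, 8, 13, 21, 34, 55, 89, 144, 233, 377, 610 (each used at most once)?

Each representation comes from the Zeckendorf form by replacing some F_k with F_{k−1} + F_{k−2} where possible.
452 = 377+55+13+5+2 = 377+34+21+13+5+2 = 233+144+55+13+5+2 = 233+144+34+21+13+5+2 = … (1 more), for 5 in all.

5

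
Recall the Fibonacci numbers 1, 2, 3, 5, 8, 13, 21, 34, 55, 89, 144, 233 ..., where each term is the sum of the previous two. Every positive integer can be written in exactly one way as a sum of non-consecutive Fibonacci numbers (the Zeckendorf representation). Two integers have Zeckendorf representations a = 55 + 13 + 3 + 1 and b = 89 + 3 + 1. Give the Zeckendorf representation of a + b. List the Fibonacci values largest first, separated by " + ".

144 + 21

The two numbers are 72 and 93, so their sum is 165.
take 144 (≤ 165); 165 − 144 = 21
take 21 (≤ 21); 21 − 21 = 0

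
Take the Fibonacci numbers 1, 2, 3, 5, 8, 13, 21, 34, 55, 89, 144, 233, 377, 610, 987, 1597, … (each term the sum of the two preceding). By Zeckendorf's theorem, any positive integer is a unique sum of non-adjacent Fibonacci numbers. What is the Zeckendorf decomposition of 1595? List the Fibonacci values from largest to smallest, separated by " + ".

987 + 377 + 144 + 55 + 21 + 8 + 3

Greedily peel off the largest Fibonacci term at each step:
take 987 (≤ 1595); 1595 − 987 = 608
take 377 (≤ 608); 608 − 377 = 231
take 144 (≤ 231); 231 − 144 = 87
take 55 (≤ 87); 87 − 55 = 32
take 21 (≤ 32); 32 − 21 = 11
take 8 (≤ 11); 11 − 8 = 3
take 3 (≤ 3); 3 − 3 = 0
So 1595 = 987 + 377 + 144 + 55 + 21 + 8 + 3, with no two terms consecutive in the sequence.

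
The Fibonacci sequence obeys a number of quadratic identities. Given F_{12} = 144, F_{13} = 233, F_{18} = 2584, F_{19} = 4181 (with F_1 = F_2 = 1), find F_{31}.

1346269

By the addition formula F_{m+n} = F_m F_{n+1} + F_{m−1} F_n with m=13, n=18: F_{31} = 233·4181 + 144·2584 = 974173 + 372096 = 1346269.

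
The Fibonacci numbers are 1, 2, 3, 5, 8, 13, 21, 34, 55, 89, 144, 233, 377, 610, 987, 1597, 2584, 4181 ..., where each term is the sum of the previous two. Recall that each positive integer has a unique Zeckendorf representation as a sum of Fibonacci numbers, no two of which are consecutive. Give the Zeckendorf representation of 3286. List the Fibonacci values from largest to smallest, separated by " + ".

Repeatedly subtract the largest Fibonacci number that fits:
2584 ≤ 3286 < 4181, so take 2584; remainder 702
610 ≤ 702 < 987, so take 610; remainder 92
89 ≤ 92 < 144, so take 89; remainder 3
3 ≤ 3 < 5, so take 3; remainder 0
So 3286 = 2584 + 610 + 89 + 3, with no two terms consecutive in the sequence.

2584 + 610 + 89 + 3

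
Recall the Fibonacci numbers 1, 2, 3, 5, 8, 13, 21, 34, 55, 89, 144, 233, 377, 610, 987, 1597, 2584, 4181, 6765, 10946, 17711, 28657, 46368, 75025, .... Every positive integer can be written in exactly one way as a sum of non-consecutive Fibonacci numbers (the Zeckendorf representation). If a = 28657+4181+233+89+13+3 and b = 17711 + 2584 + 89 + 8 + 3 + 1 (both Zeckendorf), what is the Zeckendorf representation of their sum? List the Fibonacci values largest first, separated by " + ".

46368 + 6765 + 377 + 55 + 5 + 2

The two numbers are 33176 and 20396, so their sum is 53572.
Greedy algorithm:
largest Fibonacci ≤ 53572 is 46368; 53572 − 46368 = 7204
largest Fibonacci ≤ 7204 is 6765; 7204 − 6765 = 439
largest Fibonacci ≤ 439 is 377; 439 − 377 = 62
largest Fibonacci ≤ 62 is 55; 62 − 55 = 7
largest Fibonacci ≤ 7 is 5; 7 − 5 = 2
largest Fibonacci ≤ 2 is 2; 2 − 2 = 0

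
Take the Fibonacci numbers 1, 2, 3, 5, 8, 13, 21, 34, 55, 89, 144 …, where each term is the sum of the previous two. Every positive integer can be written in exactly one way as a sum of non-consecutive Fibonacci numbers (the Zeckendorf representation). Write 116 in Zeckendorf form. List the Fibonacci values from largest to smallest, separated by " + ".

89 + 21 + 5 + 1

116: greatest Fibonacci not exceeding it is 89, leaving 27
27: greatest Fibonacci not exceeding it is 21, leaving 6
6: greatest Fibonacci not exceeding it is 5, leaving 1
1: greatest Fibonacci not exceeding it is 1, leaving 0
So 116 = 89 + 21 + 5 + 1, with no two terms consecutive in the sequence.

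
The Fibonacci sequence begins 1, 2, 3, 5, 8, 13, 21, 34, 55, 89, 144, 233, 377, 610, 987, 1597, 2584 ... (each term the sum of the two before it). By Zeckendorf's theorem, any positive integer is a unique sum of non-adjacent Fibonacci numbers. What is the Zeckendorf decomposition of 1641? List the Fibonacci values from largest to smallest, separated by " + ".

1597 + 34 + 8 + 2

1641 − 1597 = 44
44 − 34 = 10
10 − 8 = 2
2 − 2 = 0
So 1641 = 1597 + 34 + 8 + 2, with no two terms consecutive in the sequence.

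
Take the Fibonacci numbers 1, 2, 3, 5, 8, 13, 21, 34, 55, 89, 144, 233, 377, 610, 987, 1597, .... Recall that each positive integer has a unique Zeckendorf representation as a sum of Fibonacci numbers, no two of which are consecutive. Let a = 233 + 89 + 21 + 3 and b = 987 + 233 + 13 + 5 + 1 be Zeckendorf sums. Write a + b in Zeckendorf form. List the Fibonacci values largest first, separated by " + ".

The two numbers are 346 and 1239, so their sum is 1585.
Repeatedly subtract the largest Fibonacci number that fits:
take 987 (≤ 1585); 1585 − 987 = 598
take 377 (≤ 598); 598 − 377 = 221
take 144 (≤ 221); 221 − 144 = 77
take 55 (≤ 77); 77 − 55 = 22
take 21 (≤ 22); 22 − 21 = 1
take 1 (≤ 1); 1 − 1 = 0

987 + 377 + 144 + 55 + 21 + 1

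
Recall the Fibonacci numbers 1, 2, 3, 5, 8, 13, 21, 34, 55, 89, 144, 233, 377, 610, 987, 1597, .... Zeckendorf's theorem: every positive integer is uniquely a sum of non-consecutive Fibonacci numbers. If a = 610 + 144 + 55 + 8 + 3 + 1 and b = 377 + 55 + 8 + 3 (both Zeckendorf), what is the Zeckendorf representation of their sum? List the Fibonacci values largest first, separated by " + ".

The two numbers are 821 and 443, so their sum is 1264.
Greedy algorithm:
take 987 (≤ 1264); 1264 − 987 = 277
take 233 (≤ 277); 277 − 233 = 44
take 34 (≤ 44); 44 − 34 = 10
take 8 (≤ 10); 10 − 8 = 2
take 2 (≤ 2); 2 − 2 = 0

987 + 233 + 34 + 8 + 2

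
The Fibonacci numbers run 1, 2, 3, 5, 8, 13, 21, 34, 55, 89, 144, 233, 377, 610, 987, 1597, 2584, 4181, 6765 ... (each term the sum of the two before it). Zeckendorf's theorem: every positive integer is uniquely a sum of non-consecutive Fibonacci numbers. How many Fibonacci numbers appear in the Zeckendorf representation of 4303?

take 4181 (≤ 4303); 4303 − 4181 = 122
take 89 (≤ 122); 122 − 89 = 33
take 21 (≤ 33); 33 − 21 = 12
take 8 (≤ 12); 12 − 8 = 4
take 3 (≤ 4); 4 − 3 = 1
take 1 (≤ 1); 1 − 1 = 0
4303 = 4181 + 89 + 21 + 8 + 3 + 1, which has 6 terms.

6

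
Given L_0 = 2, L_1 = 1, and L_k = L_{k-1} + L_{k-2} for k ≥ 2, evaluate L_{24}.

103682

Iterating the recurrence up to L_{19} = 9349 and L_{18} = 5778:
L_{20} = L_{19} + L_{18} = 9349 + 5778 = 15127
L_{21} = L_{20} + L_{19} = 15127 + 9349 = 24476
L_{22} = L_{21} + L_{20} = 24476 + 15127 = 39603
L_{23} = L_{22} + L_{21} = 39603 + 24476 = 64079
L_{24} = L_{23} + L_{22} = 64079 + 39603 = 103682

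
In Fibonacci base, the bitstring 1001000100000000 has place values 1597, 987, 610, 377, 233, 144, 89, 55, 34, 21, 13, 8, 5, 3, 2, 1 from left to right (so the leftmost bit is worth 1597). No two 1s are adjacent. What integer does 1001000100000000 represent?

Summing the place values of the 1 bits: 1597 + 377 + 55 = 2029.

2029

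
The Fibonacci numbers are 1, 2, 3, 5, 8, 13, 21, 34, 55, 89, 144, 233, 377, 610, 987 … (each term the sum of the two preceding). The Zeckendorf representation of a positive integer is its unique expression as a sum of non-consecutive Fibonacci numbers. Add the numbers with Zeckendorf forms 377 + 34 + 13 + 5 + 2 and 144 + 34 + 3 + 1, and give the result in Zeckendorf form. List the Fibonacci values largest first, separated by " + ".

The two numbers are 431 and 182, so their sum is 613.
613: greatest Fibonacci not exceeding it is 610, leaving 3
3: greatest Fibonacci not exceeding it is 3, leaving 0

610 + 3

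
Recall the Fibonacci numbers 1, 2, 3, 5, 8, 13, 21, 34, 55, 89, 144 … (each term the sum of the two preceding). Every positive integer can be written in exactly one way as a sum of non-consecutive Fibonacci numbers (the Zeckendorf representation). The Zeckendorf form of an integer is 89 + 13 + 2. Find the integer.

104

89 + 13 + 2 = 104.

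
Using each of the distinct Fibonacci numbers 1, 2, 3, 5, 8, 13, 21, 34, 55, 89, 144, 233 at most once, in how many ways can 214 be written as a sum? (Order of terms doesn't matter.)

6

Starting from the Zeckendorf form and repeatedly splitting a term F_k into F_{k−1} + F_{k−2} (when neither is already used) reaches every representation.
214 = 144+55+13+2 = 144+55+8+5+2 = 144+34+21+13+2 = … (3 more), for 6 in all.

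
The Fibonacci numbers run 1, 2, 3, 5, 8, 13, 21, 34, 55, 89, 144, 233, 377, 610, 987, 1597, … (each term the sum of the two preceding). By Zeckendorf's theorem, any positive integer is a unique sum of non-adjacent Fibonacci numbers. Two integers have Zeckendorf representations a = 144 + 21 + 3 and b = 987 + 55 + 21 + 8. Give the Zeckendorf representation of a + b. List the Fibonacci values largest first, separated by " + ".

987 + 233 + 13 + 5 + 1

The two numbers are 168 and 1071, so their sum is 1239.
Greedily peel off the largest Fibonacci term at each step:
largest Fibonacci ≤ 1239 is 987; 1239 − 987 = 252
largest Fibonacci ≤ 252 is 233; 252 − 233 = 19
largest Fibonacci ≤ 19 is 13; 19 − 13 = 6
largest Fibonacci ≤ 6 is 5; 6 − 5 = 1
largest Fibonacci ≤ 1 is 1; 1 − 1 = 0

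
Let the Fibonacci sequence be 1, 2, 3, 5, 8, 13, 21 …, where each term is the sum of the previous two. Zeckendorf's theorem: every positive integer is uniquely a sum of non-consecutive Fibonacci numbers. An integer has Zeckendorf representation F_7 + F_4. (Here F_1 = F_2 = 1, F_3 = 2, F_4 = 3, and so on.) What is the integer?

F_7 + F_4 = 13 + 3 = 16.

16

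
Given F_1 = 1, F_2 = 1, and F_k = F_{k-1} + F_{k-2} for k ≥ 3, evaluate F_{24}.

46368

Iterating the recurrence up to F_{19} = 4181 and F_{18} = 2584:
F_{20} = F_{19} + F_{18} = 4181 + 2584 = 6765
F_{21} = F_{20} + F_{19} = 6765 + 4181 = 10946
F_{22} = F_{21} + F_{20} = 10946 + 6765 = 17711
F_{23} = F_{22} + F_{21} = 17711 + 10946 = 28657
F_{24} = F_{23} + F_{22} = 28657 + 17711 = 46368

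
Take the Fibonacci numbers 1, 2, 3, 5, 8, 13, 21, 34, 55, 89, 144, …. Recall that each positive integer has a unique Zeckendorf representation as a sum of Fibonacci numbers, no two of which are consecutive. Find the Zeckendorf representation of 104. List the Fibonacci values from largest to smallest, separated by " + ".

104: greatest Fibonacci not exceeding it is 89, leaving 15
15: greatest Fibonacci not exceeding it is 13, leaving 2
2: greatest Fibonacci not exceeding it is 2, leaving 0
So 104 = 89 + 13 + 2, with no two terms consecutive in the sequence.

89 + 13 + 2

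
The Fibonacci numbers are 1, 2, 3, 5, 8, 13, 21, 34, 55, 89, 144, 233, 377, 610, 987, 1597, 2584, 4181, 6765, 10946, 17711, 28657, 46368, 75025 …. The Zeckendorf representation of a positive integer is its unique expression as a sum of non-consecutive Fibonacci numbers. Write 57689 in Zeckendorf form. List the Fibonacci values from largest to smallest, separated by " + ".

46368 + 10946 + 233 + 89 + 34 + 13 + 5 + 1

Greedy algorithm:
46368 ≤ 57689 < 75025, so take 46368; remainder 11321
10946 ≤ 11321 < 17711, so take 10946; remainder 375
233 ≤ 375 < 377, so take 233; remainder 142
89 ≤ 142 < 144, so take 89; remainder 53
34 ≤ 53 < 55, so take 34; remainder 19
13 ≤ 19 < 21, so take 13; remainder 6
5 ≤ 6 < 8, so take 5; remainder 1
1 ≤ 1 < 2, so take 1; remainder 0
So 57689 = 46368 + 10946 + 233 + 89 + 34 + 13 + 5 + 1, with no two terms consecutive in the sequence.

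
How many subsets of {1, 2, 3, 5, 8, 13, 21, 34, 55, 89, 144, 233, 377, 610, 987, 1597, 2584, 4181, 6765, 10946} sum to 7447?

Each representation comes from the Zeckendorf form by replacing some F_k with F_{k−1} + F_{k−2} where possible.
7447 = 6765+610+55+13+3+1 = 6765+610+55+8+5+3+1 = 6765+610+34+21+13+3+1 = … (33 more), for 36 in all.

36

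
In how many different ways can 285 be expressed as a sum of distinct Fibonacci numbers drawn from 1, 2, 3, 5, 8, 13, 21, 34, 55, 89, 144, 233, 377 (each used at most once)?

9

Each representation comes from the Zeckendorf form by replacing some F_k with F_{k−1} + F_{k−2} where possible.
285 = 233+34+13+5 = 233+34+13+3+2 = 144+89+34+13+5 = … (6 more), for 9 in all.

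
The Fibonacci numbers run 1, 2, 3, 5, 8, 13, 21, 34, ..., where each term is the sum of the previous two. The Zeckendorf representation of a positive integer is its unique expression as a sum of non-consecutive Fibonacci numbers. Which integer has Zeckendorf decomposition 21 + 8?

29

21 + 8 = 29.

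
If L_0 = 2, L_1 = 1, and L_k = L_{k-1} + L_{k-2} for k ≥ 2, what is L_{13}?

521

Iterating the recurrence up to L_{7} = 29 and L_{6} = 18:
L_{8} = L_{7} + L_{6} = 29 + 18 = 47
L_{9} = L_{8} + L_{7} = 47 + 29 = 76
L_{10} = L_{9} + L_{8} = 76 + 47 = 123
L_{11} = L_{10} + L_{9} = 123 + 76 = 199
L_{12} = L_{11} + L_{10} = 199 + 123 = 322
L_{13} = L_{12} + L_{11} = 322 + 199 = 521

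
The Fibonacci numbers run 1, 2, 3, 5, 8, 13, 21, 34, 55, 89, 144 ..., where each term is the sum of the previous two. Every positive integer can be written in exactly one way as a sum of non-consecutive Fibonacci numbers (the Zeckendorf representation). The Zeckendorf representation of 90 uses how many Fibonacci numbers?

largest Fibonacci ≤ 90 is 89; 90 − 89 = 1
largest Fibonacci ≤ 1 is 1; 1 − 1 = 0
90 = 89 + 1, which has 2 terms.

2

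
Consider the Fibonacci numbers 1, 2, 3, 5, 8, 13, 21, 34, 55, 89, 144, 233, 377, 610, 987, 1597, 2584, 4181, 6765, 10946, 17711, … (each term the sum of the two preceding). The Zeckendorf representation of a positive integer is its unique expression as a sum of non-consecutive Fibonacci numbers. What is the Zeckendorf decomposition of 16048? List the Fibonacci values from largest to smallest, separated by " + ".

16048: greatest Fibonacci not exceeding it is 10946, leaving 5102
5102: greatest Fibonacci not exceeding it is 4181, leaving 921
921: greatest Fibonacci not exceeding it is 610, leaving 311
311: greatest Fibonacci not exceeding it is 233, leaving 78
78: greatest Fibonacci not exceeding it is 55, leaving 23
23: greatest Fibonacci not exceeding it is 21, leaving 2
2: greatest Fibonacci not exceeding it is 2, leaving 0
So 16048 = 10946 + 4181 + 610 + 233 + 55 + 21 + 2, with no two terms consecutive in the sequence.

10946 + 4181 + 610 + 233 + 55 + 21 + 2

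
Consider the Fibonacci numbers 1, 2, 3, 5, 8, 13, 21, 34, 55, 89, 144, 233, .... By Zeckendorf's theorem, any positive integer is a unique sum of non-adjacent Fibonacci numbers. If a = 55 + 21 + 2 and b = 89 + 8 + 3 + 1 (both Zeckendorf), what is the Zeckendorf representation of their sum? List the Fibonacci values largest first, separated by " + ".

The two numbers are 78 and 101, so their sum is 179.
179: greatest Fibonacci not exceeding it is 144, leaving 35
35: greatest Fibonacci not exceeding it is 34, leaving 1
1: greatest Fibonacci not exceeding it is 1, leaving 0

144 + 34 + 1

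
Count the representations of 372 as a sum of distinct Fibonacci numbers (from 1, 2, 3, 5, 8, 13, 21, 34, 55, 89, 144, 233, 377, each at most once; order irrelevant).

10

372 = 233+89+34+13+3 = 233+89+34+13+2+1 = 233+89+34+8+5+3 = 233+89+34+8+5+2+1 = 233+89+21+13+8+5+3 = … (5 more), for 10 in all.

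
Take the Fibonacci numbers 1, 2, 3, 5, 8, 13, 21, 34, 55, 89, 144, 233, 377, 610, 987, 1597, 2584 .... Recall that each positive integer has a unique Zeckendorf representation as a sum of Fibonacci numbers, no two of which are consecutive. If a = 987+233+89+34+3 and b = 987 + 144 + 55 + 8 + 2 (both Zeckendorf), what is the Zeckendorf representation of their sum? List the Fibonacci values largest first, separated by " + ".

1597 + 610 + 233 + 89 + 13

The two numbers are 1346 and 1196, so their sum is 2542.
2542 − 1597 = 945
945 − 610 = 335
335 − 233 = 102
102 − 89 = 13
13 − 13 = 0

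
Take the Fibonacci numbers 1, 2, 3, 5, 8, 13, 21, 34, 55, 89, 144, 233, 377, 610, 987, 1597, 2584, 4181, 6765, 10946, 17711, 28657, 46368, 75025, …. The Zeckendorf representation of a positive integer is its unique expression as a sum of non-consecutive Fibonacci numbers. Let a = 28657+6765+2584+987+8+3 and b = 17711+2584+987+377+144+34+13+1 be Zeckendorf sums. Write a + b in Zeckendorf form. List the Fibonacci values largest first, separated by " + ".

46368 + 10946 + 2584 + 610 + 233 + 89 + 21 + 3 + 1

The two numbers are 39004 and 21851, so their sum is 60855.
take 46368 (≤ 60855); 60855 − 46368 = 14487
take 10946 (≤ 14487); 14487 − 10946 = 3541
take 2584 (≤ 3541); 3541 − 2584 = 957
take 610 (≤ 957); 957 − 610 = 347
take 233 (≤ 347); 347 − 233 = 114
take 89 (≤ 114); 114 − 89 = 25
take 21 (≤ 25); 25 − 21 = 4
take 3 (≤ 4); 4 − 3 = 1
take 1 (≤ 1); 1 − 1 = 0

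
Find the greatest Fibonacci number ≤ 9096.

6765

6765 ≤ 9096 < 10946, so the largest Fibonacci number not exceeding 9096 is 6765.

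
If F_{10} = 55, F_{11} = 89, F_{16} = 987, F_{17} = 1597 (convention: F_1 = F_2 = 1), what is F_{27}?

196418

By the addition formula F_{m+n} = F_m F_{n+1} + F_{m−1} F_n with m=11, n=16: F_{27} = 89·1597 + 55·987 = 142133 + 54285 = 196418.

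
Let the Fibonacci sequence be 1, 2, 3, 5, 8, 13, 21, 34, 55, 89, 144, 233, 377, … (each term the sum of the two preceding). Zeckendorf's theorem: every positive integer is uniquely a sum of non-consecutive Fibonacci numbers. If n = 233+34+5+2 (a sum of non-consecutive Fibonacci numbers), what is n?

233+34+5+2 = 274.

274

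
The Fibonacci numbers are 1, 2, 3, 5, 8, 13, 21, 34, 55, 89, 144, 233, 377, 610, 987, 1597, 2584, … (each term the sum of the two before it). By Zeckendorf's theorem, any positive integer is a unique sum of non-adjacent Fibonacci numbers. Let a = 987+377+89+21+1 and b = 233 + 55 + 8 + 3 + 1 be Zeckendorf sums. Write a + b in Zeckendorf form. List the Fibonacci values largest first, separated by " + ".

1597 + 144 + 34

The two numbers are 1475 and 300, so their sum is 1775.
1775 − 1597 = 178
178 − 144 = 34
34 − 34 = 0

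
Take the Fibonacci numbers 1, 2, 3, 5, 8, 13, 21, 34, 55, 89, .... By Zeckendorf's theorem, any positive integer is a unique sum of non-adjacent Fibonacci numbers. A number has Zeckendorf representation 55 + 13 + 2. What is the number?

70

55 + 13 + 2 = 70.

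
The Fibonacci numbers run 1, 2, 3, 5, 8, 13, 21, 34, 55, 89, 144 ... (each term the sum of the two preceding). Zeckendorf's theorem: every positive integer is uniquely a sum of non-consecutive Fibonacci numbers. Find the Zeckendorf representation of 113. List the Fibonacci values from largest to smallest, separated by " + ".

subtract 89 from 113: 24 remains
subtract 21 from 24: 3 remains
subtract 3 from 3: 0 remains
So 113 = 89 + 21 + 3, with no two terms consecutive in the sequence.

89 + 21 + 3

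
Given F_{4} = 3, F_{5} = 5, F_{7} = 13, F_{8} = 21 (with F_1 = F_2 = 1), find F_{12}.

By the addition formula F_{m+n} = F_m F_{n+1} + F_{m−1} F_n with m=8, n=4: F_{12} = 21·5 + 13·3 = 105 + 39 = 144.

144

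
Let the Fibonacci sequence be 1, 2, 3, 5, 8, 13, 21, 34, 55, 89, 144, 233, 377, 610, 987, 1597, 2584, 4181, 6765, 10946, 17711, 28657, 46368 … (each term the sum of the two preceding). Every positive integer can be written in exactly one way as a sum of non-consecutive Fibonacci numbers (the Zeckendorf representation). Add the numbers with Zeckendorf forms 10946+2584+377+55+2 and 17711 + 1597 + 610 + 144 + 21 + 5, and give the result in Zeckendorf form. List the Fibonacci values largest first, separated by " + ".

The two numbers are 13964 and 20088, so their sum is 34052.
Greedy algorithm:
34052: greatest Fibonacci not exceeding it is 28657, leaving 5395
5395: greatest Fibonacci not exceeding it is 4181, leaving 1214
1214: greatest Fibonacci not exceeding it is 987, leaving 227
227: greatest Fibonacci not exceeding it is 144, leaving 83
83: greatest Fibonacci not exceeding it is 55, leaving 28
28: greatest Fibonacci not exceeding it is 21, leaving 7
7: greatest Fibonacci not exceeding it is 5, leaving 2
2: greatest Fibonacci not exceeding it is 2, leaving 0

28657 + 4181 + 987 + 144 + 55 + 21 + 5 + 2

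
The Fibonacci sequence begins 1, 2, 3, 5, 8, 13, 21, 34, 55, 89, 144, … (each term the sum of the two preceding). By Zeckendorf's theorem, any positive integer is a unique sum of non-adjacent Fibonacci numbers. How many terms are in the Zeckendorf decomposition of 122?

largest Fibonacci ≤ 122 is 89; 122 − 89 = 33
largest Fibonacci ≤ 33 is 21; 33 − 21 = 12
largest Fibonacci ≤ 12 is 8; 12 − 8 = 4
largest Fibonacci ≤ 4 is 3; 4 − 3 = 1
largest Fibonacci ≤ 1 is 1; 1 − 1 = 0
122 = 89 + 21 + 8 + 3 + 1, which has 5 terms.

5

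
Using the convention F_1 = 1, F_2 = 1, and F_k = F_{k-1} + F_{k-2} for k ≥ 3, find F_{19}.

Iterating the recurrence up to F_{11} = 89 and F_{10} = 55:
F_{12} = F_{11} + F_{10} = 89 + 55 = 144
F_{13} = F_{12} + F_{11} = 144 + 89 = 233
F_{14} = F_{13} + F_{12} = 233 + 144 = 377
F_{15} = F_{14} + F_{13} = 377 + 233 = 610
F_{16} = F_{15} + F_{14} = 610 + 377 = 987
F_{17} = F_{16} + F_{15} = 987 + 610 = 1597
F_{18} = F_{17} + F_{16} = 1597 + 987 = 2584
F_{19} = F_{18} + F_{17} = 2584 + 1597 = 4181

4181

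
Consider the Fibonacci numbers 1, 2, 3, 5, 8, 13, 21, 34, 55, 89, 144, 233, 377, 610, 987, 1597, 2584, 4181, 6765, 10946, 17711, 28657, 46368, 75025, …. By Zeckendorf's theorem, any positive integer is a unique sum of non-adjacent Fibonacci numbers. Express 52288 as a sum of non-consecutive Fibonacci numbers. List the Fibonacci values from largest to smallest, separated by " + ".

subtract 46368 from 52288: 5920 remains
subtract 4181 from 5920: 1739 remains
subtract 1597 from 1739: 142 remains
subtract 89 from 142: 53 remains
subtract 34 from 53: 19 remains
subtract 13 from 19: 6 remains
subtract 5 from 6: 1 remains
subtract 1 from 1: 0 remains
So 52288 = 46368 + 4181 + 1597 + 89 + 34 + 13 + 5 + 1, with no two terms consecutive in the sequence.

46368 + 4181 + 1597 + 89 + 34 + 13 + 5 + 1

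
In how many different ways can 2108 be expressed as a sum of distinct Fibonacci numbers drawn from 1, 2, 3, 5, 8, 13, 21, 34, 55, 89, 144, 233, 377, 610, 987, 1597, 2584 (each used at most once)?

Starting from the Zeckendorf form and repeatedly splitting a term F_k into F_{k−1} + F_{k−2} (when neither is already used) reaches every representation.
2108 = 1597+377+89+34+8+3 = 1597+377+89+34+8+2+1 = 1597+377+89+21+13+8+3 = 1597+233+144+89+34+8+3 = 1597+377+89+34+5+3+2+1 = … (31 more), for 36 in all.

36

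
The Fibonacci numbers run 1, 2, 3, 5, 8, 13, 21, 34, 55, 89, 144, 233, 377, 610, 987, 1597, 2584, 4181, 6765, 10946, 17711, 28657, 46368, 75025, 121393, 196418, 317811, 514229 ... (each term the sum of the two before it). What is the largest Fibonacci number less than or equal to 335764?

317811

317811 ≤ 335764 < 514229, so the largest Fibonacci number not exceeding 335764 is 317811.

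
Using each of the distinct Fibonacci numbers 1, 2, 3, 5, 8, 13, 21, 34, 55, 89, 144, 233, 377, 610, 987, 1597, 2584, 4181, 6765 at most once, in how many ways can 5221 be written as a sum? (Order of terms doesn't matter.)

Each representation comes from the Zeckendorf form by replacing some F_k with F_{k−1} + F_{k−2} where possible.
5221 = 4181+987+34+13+5+1 = 4181+987+34+13+3+2+1 = 4181+610+377+34+13+5+1 = 4181+987+34+8+5+3+2+1 = … (28 more), for 32 in all.

32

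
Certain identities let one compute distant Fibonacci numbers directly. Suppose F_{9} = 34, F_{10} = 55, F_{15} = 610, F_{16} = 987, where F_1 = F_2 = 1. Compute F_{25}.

By the addition formula F_{m+n} = F_m F_{n+1} + F_{m−1} F_n with m=16, n=9: F_{25} = 987·55 + 610·34 = 54285 + 20740 = 75025.

75025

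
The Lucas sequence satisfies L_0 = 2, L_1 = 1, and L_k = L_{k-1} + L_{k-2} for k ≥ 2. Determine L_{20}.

15127

Iterating the recurrence up to L_{14} = 843 and L_{13} = 521:
L_{15} = L_{14} + L_{13} = 843 + 521 = 1364
L_{16} = L_{15} + L_{14} = 1364 + 843 = 2207
L_{17} = L_{16} + L_{15} = 2207 + 1364 = 3571
L_{18} = L_{17} + L_{16} = 3571 + 2207 = 5778
L_{19} = L_{18} + L_{17} = 5778 + 3571 = 9349
L_{20} = L_{19} + L_{18} = 9349 + 5778 = 15127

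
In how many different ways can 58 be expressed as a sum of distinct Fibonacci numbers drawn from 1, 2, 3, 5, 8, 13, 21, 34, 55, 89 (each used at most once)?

7

Starting from the Zeckendorf form and repeatedly splitting a term F_k into F_{k−1} + F_{k−2} (when neither is already used) reaches every representation.
58 = 55+3 = 55+2+1 = 34+21+3 = … (4 more), for 7 in all.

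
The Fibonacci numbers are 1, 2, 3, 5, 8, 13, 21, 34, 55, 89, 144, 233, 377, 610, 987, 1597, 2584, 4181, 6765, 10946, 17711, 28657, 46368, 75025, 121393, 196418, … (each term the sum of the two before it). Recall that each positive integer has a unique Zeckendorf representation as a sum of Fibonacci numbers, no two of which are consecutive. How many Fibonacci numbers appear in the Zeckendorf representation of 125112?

Greedily peel off the largest Fibonacci term at each step:
125112 − 121393 = 3719
3719 − 2584 = 1135
1135 − 987 = 148
148 − 144 = 4
4 − 3 = 1
1 − 1 = 0
125112 = 121393 + 2584 + 987 + 144 + 3 + 1, which has 6 terms.

6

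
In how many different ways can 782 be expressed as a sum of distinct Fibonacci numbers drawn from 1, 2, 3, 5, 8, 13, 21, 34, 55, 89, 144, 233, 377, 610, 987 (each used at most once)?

10

Starting from the Zeckendorf form and repeatedly splitting a term F_k into F_{k−1} + F_{k−2} (when neither is already used) reaches every representation.
782 = 610+144+21+5+2 = 610+144+13+8+5+2 = 610+89+55+21+5+2 = 377+233+144+21+5+2 = 610+89+55+13+8+5+2 = … (5 more), for 10 in all.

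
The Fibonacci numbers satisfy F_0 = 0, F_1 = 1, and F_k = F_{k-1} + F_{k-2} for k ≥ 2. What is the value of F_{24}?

46368

Iterating the recurrence up to F_{18} = 2584 and F_{17} = 1597:
F_{19} = F_{18} + F_{17} = 2584 + 1597 = 4181
F_{20} = F_{19} + F_{18} = 4181 + 2584 = 6765
F_{21} = F_{20} + F_{19} = 6765 + 4181 = 10946
F_{22} = F_{21} + F_{20} = 10946 + 6765 = 17711
F_{23} = F_{22} + F_{21} = 17711 + 10946 = 28657
F_{24} = F_{23} + F_{22} = 28657 + 17711 = 46368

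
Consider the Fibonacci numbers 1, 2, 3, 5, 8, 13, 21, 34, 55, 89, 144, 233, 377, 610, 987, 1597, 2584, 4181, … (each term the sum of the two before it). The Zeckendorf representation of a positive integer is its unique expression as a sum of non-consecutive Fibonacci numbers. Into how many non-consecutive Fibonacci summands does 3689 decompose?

subtract 2584 from 3689: 1105 remains
subtract 987 from 1105: 118 remains
subtract 89 from 118: 29 remains
subtract 21 from 29: 8 remains
subtract 8 from 8: 0 remains
3689 = 2584 + 987 + 89 + 21 + 8, which has 5 terms.

5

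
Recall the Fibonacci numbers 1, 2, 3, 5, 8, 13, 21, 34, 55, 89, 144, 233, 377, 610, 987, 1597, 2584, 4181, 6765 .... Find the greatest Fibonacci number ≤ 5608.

4181

4181 ≤ 5608 < 6765, so the largest Fibonacci number not exceeding 5608 is 4181.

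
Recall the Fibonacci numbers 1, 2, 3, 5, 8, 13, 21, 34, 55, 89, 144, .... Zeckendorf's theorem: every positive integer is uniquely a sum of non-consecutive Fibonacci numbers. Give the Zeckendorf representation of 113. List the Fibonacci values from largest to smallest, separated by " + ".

take 89 (≤ 113); 113 − 89 = 24
take 21 (≤ 24); 24 − 21 = 3
take 3 (≤ 3); 3 − 3 = 0
So 113 = 89 + 21 + 3, with no two terms consecutive in the sequence.

89 + 21 + 3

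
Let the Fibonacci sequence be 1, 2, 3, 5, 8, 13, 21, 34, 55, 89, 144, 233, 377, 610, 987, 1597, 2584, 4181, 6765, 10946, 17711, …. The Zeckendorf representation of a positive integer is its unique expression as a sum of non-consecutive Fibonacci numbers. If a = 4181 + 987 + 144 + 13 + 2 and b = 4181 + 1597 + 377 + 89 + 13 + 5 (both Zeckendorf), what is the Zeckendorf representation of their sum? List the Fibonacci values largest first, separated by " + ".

The two numbers are 5327 and 6262, so their sum is 11589.
take 10946 (≤ 11589); 11589 − 10946 = 643
take 610 (≤ 643); 643 − 610 = 33
take 21 (≤ 33); 33 − 21 = 12
take 8 (≤ 12); 12 − 8 = 4
take 3 (≤ 4); 4 − 3 = 1
take 1 (≤ 1); 1 − 1 = 0

10946 + 610 + 21 + 8 + 3 + 1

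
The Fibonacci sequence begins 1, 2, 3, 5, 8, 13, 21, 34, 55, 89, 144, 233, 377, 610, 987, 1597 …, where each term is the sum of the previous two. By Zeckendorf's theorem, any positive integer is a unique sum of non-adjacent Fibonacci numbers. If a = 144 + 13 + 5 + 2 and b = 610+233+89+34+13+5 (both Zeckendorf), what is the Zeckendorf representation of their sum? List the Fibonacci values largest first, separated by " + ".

The two numbers are 164 and 984, so their sum is 1148.
Greedy algorithm:
1148 − 987 = 161
161 − 144 = 17
17 − 13 = 4
4 − 3 = 1
1 − 1 = 0

987 + 144 + 13 + 3 + 1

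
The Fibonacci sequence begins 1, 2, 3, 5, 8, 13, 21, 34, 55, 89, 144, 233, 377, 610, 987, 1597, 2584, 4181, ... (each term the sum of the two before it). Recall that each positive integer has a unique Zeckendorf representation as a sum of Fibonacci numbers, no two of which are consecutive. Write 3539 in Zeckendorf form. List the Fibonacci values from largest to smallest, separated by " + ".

Greedy algorithm:
largest Fibonacci ≤ 3539 is 2584; 3539 − 2584 = 955
largest Fibonacci ≤ 955 is 610; 955 − 610 = 345
largest Fibonacci ≤ 345 is 233; 345 − 233 = 112
largest Fibonacci ≤ 112 is 89; 112 − 89 = 23
largest Fibonacci ≤ 23 is 21; 23 − 21 = 2
largest Fibonacci ≤ 2 is 2; 2 − 2 = 0
So 3539 = 2584 + 610 + 233 + 89 + 21 + 2, with no two terms consecutive in the sequence.

2584 + 610 + 233 + 89 + 21 + 2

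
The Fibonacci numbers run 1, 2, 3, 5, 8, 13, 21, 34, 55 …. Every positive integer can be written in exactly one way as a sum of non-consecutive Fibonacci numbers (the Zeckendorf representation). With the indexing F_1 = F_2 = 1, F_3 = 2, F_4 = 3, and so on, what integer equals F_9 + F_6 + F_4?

F_9 + F_6 + F_4 = 34 + 8 + 3 = 45.

45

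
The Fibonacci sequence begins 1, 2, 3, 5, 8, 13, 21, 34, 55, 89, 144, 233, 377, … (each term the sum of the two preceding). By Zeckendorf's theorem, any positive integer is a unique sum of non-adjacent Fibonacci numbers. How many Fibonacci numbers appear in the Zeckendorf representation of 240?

3

Greedily peel off the largest Fibonacci term at each step:
subtract 233 from 240: 7 remains
subtract 5 from 7: 2 remains
subtract 2 from 2: 0 remains
240 = 233 + 5 + 2, which has 3 terms.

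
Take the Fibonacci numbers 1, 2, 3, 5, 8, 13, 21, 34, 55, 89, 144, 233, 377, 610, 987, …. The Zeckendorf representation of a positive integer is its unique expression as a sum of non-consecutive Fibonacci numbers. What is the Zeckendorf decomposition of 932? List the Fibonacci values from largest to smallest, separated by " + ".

610 + 233 + 89

932: greatest Fibonacci not exceeding it is 610, leaving 322
322: greatest Fibonacci not exceeding it is 233, leaving 89
89: greatest Fibonacci not exceeding it is 89, leaving 0
So 932 = 610 + 233 + 89, with no two terms consecutive in the sequence.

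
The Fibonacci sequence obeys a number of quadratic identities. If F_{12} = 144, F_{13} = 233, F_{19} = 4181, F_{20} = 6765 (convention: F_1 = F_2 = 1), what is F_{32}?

By the addition formula F_{m+n} = F_m F_{n+1} + F_{m−1} F_n with m=13, n=19: F_{32} = 233·6765 + 144·4181 = 1576245 + 602064 = 2178309.

2178309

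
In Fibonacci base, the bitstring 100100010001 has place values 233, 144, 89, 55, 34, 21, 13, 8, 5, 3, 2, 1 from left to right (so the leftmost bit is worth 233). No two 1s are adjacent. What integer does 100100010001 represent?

Summing the place values of the 1 bits: 233 + 55 + 8 + 1 = 297.

297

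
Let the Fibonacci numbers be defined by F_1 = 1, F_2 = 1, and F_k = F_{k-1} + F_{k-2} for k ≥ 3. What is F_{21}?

10946

Iterating the recurrence up to F_{13} = 233 and F_{12} = 144:
F_{14} = F_{13} + F_{12} = 233 + 144 = 377
F_{15} = F_{14} + F_{13} = 377 + 233 = 610
F_{16} = F_{15} + F_{14} = 610 + 377 = 987
F_{17} = F_{16} + F_{15} = 987 + 610 = 1597
F_{18} = F_{17} + F_{16} = 1597 + 987 = 2584
F_{19} = F_{18} + F_{17} = 2584 + 1597 = 4181
F_{20} = F_{19} + F_{18} = 4181 + 2584 = 6765
F_{21} = F_{20} + F_{19} = 6765 + 4181 = 10946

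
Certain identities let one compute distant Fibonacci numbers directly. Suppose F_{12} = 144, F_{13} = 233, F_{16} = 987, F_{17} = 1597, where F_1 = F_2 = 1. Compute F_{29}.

By the addition formula F_{m+n} = F_m F_{n+1} + F_{m−1} F_n with m=13, n=16: F_{29} = 233·1597 + 144·987 = 372101 + 142128 = 514229.

514229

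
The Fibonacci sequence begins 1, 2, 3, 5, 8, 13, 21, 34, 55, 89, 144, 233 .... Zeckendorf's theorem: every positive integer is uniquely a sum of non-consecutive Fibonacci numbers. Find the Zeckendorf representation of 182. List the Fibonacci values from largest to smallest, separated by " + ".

Greedy algorithm:
144 ≤ 182 < 233, so take 144; remainder 38
34 ≤ 38 < 55, so take 34; remainder 4
3 ≤ 4 < 5, so take 3; remainder 1
1 ≤ 1 < 2, so take 1; remainder 0
So 182 = 144 + 34 + 3 + 1, with no two terms consecutive in the sequence.

144 + 34 + 3 + 1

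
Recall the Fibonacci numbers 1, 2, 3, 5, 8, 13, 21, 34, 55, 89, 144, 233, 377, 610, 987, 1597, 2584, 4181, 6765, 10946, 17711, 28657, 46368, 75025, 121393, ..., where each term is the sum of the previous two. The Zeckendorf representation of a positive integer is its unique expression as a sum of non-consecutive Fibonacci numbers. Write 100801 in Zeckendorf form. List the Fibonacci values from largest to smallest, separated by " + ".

75025 + 17711 + 6765 + 987 + 233 + 55 + 21 + 3 + 1

100801: greatest Fibonacci not exceeding it is 75025, leaving 25776
25776: greatest Fibonacci not exceeding it is 17711, leaving 8065
8065: greatest Fibonacci not exceeding it is 6765, leaving 1300
1300: greatest Fibonacci not exceeding it is 987, leaving 313
313: greatest Fibonacci not exceeding it is 233, leaving 80
80: greatest Fibonacci not exceeding it is 55, leaving 25
25: greatest Fibonacci not exceeding it is 21, leaving 4
4: greatest Fibonacci not exceeding it is 3, leaving 1
1: greatest Fibonacci not exceeding it is 1, leaving 0
So 100801 = 75025 + 17711 + 6765 + 987 + 233 + 55 + 21 + 3 + 1, with no two terms consecutive in the sequence.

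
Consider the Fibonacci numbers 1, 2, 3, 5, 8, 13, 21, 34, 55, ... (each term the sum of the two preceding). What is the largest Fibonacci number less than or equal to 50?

34 ≤ 50 < 55, so the largest Fibonacci number not exceeding 50 is 34.

34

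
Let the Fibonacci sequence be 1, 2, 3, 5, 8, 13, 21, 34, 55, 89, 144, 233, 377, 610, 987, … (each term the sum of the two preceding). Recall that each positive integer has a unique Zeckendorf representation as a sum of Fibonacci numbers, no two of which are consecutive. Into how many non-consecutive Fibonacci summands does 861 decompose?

4

subtract 610 from 861: 251 remains
subtract 233 from 251: 18 remains
subtract 13 from 18: 5 remains
subtract 5 from 5: 0 remains
861 = 610 + 233 + 13 + 5, which has 4 terms.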